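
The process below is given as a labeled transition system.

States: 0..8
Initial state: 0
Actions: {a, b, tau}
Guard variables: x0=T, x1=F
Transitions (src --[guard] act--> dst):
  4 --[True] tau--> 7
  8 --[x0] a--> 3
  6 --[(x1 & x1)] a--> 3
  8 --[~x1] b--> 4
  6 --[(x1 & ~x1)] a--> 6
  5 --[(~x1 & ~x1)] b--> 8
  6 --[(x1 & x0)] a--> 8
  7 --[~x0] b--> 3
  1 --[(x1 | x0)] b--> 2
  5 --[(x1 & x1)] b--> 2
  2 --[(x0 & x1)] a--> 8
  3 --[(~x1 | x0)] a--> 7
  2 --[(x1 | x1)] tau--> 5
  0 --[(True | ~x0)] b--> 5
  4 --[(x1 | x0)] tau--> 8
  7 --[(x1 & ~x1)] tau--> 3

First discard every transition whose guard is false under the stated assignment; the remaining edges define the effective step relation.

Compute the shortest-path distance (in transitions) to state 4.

BFS to 4:
  Layer 0: {0}
  Layer 1: {5}
  Layer 2: {8}
  Layer 3: {3,4}
4 enters at depth 3; path b·b·b

Answer: 3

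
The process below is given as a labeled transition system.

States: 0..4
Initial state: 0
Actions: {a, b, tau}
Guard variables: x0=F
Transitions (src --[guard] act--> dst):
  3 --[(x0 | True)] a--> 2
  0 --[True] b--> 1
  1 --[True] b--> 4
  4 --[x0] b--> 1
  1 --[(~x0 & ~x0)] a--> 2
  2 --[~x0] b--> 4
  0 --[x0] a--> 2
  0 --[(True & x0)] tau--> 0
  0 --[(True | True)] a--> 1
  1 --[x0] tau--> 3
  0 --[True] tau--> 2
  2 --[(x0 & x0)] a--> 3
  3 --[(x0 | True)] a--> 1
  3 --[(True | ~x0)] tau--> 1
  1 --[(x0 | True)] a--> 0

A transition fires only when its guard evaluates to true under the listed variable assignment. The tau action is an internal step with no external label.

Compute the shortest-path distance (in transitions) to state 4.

BFS to 4:
  Layer 0: {0}
  Layer 1: {1,2}
  Layer 2: {4}
depth(4)=2, e.g. a·b

Answer: 2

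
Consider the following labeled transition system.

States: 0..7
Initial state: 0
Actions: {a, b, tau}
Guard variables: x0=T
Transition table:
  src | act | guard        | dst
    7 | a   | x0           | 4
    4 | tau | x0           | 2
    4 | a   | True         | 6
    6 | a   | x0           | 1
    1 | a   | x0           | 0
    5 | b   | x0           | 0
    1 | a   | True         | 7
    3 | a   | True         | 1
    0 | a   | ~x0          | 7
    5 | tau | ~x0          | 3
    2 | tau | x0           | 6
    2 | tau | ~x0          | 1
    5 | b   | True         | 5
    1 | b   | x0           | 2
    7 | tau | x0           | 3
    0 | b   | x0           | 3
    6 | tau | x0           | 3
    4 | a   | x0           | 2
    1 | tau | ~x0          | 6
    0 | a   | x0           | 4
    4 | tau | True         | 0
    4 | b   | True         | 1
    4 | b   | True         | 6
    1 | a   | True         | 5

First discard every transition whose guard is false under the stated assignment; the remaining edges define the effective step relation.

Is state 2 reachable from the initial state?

20 transition(s) survive guard evaluation.
Layer 0: {0}
Layer 1: {3,4}  cumulative {0,3,4}
Layer 2: {1,2,6}  cumulative {0,1,2,3,4,6}
Layer 3: {5,7}  cumulative {0,1,2,3,4,5,6,7}
Reach set: {0,1,2,3,4,5,6,7}
trace reaching 2: a·tau

Answer: REACHABLE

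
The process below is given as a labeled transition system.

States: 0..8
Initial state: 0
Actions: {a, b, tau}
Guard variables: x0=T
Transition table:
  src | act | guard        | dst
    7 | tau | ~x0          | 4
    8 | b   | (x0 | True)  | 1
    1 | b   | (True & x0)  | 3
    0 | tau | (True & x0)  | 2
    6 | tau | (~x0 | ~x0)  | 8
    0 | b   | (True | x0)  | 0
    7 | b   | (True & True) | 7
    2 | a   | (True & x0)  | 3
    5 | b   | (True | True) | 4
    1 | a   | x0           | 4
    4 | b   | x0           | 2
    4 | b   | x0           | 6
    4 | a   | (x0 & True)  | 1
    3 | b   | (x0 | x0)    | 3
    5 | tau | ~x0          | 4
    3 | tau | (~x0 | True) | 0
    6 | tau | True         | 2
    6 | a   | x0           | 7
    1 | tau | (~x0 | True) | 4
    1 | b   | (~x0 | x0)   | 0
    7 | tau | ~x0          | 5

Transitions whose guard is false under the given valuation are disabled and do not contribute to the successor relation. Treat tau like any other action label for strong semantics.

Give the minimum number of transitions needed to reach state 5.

Breadth-first toward 5:
  Layer 0: {0}
  Layer 1: {2}
  Layer 2: {3}
5 never appears.

Answer: UNREACHABLE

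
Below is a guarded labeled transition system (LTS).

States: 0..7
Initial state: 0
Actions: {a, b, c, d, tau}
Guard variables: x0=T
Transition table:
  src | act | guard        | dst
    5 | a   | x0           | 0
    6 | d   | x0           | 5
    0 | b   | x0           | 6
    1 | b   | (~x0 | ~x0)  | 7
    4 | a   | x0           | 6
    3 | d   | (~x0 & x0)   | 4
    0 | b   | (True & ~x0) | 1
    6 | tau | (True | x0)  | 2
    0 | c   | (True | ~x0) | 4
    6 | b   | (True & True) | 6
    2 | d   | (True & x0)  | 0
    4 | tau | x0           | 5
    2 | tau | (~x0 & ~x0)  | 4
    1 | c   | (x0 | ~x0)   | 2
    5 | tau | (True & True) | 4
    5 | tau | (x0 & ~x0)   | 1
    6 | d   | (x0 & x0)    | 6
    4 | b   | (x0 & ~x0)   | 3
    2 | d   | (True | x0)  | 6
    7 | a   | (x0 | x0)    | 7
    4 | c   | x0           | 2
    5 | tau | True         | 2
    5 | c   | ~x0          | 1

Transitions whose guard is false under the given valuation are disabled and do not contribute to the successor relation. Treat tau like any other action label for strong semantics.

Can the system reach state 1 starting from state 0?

Answer: UNREACHABLE

Trace:
After dropping false guards: 16 live edges.
Layer 0: {0}
Layer 1: {4,6}  now seen {0,4,6}
Layer 2: {2,5}  now seen {0,2,4,5,6}
R = {0,2,4,5,6}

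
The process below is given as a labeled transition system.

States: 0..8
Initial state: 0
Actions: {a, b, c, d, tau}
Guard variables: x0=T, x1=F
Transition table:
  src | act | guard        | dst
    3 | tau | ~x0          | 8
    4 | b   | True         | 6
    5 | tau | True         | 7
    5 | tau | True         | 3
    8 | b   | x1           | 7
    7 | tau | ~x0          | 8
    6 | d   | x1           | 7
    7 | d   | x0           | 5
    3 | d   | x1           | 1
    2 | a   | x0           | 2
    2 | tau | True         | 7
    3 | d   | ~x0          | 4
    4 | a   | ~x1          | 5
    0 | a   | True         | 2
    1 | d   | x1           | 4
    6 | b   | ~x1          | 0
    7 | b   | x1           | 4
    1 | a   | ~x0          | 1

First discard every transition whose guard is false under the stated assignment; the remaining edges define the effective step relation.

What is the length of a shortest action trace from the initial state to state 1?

Answer: UNREACHABLE

Analysis:
Breadth-first toward 1:
  L0 = {0}
  L1 = {2}
  L2 = {7}
  L3 = {5}
  L4 = {3}
1 never appears.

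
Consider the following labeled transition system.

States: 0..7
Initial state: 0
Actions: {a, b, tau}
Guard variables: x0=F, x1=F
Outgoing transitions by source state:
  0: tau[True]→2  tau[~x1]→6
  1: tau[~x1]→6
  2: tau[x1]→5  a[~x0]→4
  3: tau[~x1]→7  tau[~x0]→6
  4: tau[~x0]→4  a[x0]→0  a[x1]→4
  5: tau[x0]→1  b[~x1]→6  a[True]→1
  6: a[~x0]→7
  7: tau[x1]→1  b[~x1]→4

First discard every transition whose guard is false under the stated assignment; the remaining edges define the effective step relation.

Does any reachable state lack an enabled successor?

Answer: DEADLOCK-FREE

Analysis:
R = {0,2,4,6,7}
  0: tau→2  tau→6  [deg 2]
  2: a→4  [deg 1]
  4: tau→4  [deg 1]
  6: a→7  [deg 1]
  7: b→4  [deg 1]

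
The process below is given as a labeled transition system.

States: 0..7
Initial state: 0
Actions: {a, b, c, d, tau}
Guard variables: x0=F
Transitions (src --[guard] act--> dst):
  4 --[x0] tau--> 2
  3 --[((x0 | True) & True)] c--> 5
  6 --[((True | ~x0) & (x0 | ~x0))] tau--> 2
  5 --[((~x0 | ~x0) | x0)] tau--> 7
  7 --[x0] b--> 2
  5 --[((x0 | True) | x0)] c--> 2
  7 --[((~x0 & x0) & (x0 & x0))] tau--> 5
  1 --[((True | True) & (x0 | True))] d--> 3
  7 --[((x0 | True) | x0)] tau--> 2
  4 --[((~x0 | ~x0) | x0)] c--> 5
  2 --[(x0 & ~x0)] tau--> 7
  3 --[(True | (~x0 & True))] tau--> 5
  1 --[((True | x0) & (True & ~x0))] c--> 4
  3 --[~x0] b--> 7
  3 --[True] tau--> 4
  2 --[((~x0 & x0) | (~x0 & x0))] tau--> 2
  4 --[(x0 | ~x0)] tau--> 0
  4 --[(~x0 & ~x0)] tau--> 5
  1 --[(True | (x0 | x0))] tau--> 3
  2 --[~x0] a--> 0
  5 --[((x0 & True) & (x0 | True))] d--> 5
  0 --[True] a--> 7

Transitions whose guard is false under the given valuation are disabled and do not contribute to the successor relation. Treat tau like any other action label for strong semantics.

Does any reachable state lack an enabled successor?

R = {0,2,7}
  0: a→7  [1 out]
  2: a→0  [1 out]
  7: tau→2  [1 out]

Answer: DEADLOCK-FREE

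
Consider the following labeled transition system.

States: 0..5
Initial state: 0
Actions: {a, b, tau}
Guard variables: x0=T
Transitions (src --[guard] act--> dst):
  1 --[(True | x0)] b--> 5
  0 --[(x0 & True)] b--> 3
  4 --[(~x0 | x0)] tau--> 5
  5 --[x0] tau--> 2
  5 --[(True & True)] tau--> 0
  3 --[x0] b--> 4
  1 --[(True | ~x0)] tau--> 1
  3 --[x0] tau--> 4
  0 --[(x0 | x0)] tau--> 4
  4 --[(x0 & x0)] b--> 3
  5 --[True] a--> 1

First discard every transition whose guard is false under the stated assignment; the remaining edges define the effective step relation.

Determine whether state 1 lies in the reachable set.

Answer: REACHABLE

Working:
After dropping false guards: 11 live edges.
L0 = {0}
L1 = {3,4}  cumulative {0,3,4}
L2 = {5}  cumulative {0,3,4,5}
L3 = {1,2}  cumulative {0,1,2,3,4,5}
R = {0,1,2,3,4,5}
Path to 1: tau·tau·a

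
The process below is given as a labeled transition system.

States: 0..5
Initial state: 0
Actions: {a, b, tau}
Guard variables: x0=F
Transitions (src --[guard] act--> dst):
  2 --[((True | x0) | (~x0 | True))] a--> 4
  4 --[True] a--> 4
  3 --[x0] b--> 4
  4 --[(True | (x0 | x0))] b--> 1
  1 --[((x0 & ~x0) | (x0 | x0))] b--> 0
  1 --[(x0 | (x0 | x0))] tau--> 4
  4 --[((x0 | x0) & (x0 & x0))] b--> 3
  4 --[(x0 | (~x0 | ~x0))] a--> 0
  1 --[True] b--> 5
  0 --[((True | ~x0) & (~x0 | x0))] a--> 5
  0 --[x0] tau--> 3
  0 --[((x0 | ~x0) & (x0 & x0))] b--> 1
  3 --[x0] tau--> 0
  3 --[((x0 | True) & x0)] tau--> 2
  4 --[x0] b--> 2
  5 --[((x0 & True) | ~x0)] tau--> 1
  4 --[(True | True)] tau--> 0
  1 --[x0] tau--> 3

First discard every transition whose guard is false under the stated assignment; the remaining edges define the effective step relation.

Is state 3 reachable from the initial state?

Answer: UNREACHABLE

Working:
After dropping false guards: 8 live edges.
Layer 0: {0}
Layer 1: {5}  cumulative {0,5}
Layer 2: {1}  cumulative {0,1,5}
Reachable = {0,1,5}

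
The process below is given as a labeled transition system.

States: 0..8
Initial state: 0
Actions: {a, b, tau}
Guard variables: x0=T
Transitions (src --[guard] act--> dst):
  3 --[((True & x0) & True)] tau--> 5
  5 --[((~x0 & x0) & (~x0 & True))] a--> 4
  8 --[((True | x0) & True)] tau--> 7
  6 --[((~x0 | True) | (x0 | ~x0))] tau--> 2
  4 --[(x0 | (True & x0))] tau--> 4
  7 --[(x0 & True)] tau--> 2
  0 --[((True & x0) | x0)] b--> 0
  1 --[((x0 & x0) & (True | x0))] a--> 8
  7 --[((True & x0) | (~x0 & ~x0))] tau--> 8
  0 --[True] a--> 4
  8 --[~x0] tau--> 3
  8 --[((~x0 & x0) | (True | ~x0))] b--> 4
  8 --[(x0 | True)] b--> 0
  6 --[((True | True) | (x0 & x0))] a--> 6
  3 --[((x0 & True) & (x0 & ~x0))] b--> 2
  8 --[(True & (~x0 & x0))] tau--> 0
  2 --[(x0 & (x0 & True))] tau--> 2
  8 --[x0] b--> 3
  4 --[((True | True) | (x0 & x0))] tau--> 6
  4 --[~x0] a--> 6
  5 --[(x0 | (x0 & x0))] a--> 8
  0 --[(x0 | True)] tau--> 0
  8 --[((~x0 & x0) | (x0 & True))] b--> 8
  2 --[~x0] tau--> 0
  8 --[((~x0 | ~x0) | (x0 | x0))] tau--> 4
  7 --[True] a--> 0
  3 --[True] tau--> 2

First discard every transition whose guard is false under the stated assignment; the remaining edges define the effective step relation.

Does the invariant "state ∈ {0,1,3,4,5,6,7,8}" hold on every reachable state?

Answer: INVARIANT VIOLATED at state 2

Working:
Inv-set: {0,1,3,4,5,6,7,8}
R = {0,2,4,6}
  0: safe
  2: ✗ unsafe
  4: safe
  6: safe
witness against invariant: a·tau·tau → 2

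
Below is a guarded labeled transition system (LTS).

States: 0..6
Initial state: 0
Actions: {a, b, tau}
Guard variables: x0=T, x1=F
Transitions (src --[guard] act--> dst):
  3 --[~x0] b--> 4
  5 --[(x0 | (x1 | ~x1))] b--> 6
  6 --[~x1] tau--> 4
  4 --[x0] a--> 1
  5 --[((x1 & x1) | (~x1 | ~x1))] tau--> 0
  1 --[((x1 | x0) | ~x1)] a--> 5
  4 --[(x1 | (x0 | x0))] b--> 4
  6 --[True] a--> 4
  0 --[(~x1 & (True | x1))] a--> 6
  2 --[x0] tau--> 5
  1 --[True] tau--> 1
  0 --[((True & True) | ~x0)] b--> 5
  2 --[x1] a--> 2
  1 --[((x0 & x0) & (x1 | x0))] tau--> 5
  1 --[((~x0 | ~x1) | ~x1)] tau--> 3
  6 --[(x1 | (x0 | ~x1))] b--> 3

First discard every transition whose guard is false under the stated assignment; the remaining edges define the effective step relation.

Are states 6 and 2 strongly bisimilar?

Answer: NOT BISIMILAR

Trace:
Compute ~ classes (split until stable):
  π0 = {{0,1,2,3,4,5,6}}
  π1 = {{0,4},{1},{2},{3},{5},{6}}
  π2 = {{0},{1},{2},{3},{4},{5},{6}}
7 equivalence class(es) (converged in 3)
6∈{6}, 2∈{2}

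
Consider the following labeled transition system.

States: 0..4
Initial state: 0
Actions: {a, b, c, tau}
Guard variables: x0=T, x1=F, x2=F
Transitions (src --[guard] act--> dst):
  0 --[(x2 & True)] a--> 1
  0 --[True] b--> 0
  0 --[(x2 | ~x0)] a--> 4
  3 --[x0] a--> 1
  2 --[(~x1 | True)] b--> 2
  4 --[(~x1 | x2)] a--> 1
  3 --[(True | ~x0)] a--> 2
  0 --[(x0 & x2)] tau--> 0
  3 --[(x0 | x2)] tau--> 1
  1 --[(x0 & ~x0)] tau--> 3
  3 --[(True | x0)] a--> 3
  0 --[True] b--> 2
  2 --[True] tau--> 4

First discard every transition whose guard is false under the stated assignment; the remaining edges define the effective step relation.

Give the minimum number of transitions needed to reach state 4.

Breadth-first toward 4:
  depth 0: {0}
  depth 1: {2}
  depth 2: {4}
4 enters at depth 2; path b·tau

Answer: 2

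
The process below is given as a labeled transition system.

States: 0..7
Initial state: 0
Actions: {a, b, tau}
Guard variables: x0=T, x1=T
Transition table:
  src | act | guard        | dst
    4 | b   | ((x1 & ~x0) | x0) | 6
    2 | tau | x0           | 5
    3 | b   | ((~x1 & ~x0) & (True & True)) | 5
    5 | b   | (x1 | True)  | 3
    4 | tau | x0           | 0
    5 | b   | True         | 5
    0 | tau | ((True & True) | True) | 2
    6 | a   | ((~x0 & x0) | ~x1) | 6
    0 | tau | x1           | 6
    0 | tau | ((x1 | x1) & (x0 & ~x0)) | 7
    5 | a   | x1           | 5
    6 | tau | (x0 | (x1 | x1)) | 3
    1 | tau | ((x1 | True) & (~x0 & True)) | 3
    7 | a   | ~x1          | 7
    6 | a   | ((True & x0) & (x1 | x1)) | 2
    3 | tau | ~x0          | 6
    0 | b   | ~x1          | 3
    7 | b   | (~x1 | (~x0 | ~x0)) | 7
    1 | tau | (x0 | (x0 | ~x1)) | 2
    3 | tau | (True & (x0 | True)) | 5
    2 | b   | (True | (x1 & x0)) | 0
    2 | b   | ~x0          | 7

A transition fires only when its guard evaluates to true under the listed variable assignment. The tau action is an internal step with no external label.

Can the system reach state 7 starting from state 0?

After dropping false guards: 13 live edges.
L0 = {0}
L1 = {2,6}  cumulative {0,2,6}
L2 = {3,5}  cumulative {0,2,3,5,6}
R = {0,2,3,5,6}

Answer: UNREACHABLE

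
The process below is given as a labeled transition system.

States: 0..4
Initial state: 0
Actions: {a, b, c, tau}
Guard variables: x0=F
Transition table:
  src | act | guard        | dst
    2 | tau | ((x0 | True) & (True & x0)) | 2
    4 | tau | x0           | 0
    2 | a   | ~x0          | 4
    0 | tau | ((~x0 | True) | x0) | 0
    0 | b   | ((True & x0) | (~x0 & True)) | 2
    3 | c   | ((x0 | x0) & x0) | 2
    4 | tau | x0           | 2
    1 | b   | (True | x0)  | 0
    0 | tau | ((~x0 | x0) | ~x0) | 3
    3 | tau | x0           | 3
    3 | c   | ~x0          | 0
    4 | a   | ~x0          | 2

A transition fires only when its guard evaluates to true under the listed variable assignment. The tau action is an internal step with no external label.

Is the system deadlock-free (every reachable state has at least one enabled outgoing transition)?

Answer: DEADLOCK-FREE

Trace:
R = {0,2,3,4}
  0: b→2  tau→0  tau→3  [3 out]
  2: a→4  [1 out]
  3: c→0  [1 out]
  4: a→2  [1 out]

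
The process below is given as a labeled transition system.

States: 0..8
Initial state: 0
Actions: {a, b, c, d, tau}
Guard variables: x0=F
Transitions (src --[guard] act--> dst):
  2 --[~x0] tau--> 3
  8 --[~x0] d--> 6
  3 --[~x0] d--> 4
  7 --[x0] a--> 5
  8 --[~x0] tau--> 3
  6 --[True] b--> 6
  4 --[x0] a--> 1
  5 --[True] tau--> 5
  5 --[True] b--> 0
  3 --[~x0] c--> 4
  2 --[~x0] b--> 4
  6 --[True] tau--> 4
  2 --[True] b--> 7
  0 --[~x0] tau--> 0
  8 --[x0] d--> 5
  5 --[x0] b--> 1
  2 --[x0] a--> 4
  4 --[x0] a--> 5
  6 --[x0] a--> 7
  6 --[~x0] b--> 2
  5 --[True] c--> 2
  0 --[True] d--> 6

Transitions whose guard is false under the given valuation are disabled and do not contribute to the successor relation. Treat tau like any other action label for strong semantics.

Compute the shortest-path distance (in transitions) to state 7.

Answer: 3

Analysis:
BFS to 7:
  depth 0: {0}
  depth 1: {6}
  depth 2: {2,4}
  depth 3: {3,7}
depth(7)=3, e.g. d·b·b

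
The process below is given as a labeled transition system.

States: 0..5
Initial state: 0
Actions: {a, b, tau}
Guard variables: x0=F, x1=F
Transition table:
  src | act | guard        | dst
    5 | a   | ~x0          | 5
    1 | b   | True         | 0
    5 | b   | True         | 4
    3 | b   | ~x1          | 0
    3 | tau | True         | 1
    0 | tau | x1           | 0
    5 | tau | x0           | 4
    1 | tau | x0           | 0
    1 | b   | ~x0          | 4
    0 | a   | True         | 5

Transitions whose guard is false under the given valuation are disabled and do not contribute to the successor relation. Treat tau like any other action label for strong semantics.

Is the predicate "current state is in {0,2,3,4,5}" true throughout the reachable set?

Answer: INVARIANT HOLDS

Trace:
Inv-set: {0,2,3,4,5}
Reach set: {0,4,5}
  0: ✓
  4: ✓
  5: ✓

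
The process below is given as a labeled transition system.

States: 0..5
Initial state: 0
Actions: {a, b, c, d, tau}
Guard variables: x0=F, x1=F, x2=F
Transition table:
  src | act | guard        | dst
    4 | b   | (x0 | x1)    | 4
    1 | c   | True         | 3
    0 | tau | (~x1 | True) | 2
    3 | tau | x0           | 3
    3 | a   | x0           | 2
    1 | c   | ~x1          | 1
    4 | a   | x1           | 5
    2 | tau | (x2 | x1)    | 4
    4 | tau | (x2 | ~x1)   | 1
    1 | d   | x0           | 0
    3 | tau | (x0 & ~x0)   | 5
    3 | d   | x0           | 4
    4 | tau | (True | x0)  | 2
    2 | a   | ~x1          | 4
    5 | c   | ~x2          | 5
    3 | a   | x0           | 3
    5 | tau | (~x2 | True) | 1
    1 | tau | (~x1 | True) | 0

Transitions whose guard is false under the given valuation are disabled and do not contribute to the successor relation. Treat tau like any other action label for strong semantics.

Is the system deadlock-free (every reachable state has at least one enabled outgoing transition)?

Answer: DEADLOCK at state 3

Analysis:
Reachable = {0,1,2,3,4}
  0: tau→2  [1 out]
  1: c→1  c→3  tau→0  [3 out]
  2: a→4  [1 out]
  3: ∅  [deadlock]
  4: tau→1  tau→2  [2 out]
trace reaching 3: tau·a·tau·c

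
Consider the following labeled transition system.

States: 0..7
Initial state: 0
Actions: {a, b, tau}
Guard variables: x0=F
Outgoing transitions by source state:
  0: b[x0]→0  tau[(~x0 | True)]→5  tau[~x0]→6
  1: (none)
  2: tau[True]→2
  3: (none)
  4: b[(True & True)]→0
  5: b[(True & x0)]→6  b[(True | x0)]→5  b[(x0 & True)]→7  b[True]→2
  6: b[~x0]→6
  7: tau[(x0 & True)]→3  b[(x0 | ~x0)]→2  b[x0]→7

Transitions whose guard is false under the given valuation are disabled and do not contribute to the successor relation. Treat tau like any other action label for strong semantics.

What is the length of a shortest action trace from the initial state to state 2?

Layered search for 2:
  Layer 0: {0}
  Layer 1: {5,6}
  Layer 2: {2}
2 enters at depth 2; path tau·b

Answer: 2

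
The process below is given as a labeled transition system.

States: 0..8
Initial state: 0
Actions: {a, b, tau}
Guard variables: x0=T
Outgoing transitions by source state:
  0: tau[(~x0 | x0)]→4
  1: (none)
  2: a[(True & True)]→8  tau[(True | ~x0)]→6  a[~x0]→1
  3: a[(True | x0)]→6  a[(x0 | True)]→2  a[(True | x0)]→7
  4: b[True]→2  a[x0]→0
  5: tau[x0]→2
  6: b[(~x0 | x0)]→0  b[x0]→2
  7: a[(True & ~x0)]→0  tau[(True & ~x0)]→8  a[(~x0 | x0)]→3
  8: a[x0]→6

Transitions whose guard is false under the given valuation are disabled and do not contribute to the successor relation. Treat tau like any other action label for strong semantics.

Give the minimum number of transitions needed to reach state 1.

Layered search for 1:
  L0 = {0}
  L1 = {4}
  L2 = {2}
  L3 = {6,8}
1 never appears.

Answer: UNREACHABLE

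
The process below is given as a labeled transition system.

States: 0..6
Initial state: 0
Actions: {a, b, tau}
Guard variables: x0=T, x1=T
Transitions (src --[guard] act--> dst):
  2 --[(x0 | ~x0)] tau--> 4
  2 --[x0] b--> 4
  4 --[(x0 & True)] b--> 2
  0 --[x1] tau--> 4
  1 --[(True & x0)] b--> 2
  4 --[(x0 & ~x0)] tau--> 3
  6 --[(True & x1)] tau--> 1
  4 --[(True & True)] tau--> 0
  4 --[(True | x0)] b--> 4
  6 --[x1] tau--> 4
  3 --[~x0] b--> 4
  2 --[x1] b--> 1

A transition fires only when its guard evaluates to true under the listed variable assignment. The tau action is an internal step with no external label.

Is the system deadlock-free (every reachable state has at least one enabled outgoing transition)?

Reachable = {0,1,2,4}
  0: tau→4  [1 exit(s)]
  1: b→2  [1 exit(s)]
  2: b→1  b→4  tau→4  [3 exit(s)]
  4: b→2  b→4  tau→0  [3 exit(s)]

Answer: DEADLOCK-FREE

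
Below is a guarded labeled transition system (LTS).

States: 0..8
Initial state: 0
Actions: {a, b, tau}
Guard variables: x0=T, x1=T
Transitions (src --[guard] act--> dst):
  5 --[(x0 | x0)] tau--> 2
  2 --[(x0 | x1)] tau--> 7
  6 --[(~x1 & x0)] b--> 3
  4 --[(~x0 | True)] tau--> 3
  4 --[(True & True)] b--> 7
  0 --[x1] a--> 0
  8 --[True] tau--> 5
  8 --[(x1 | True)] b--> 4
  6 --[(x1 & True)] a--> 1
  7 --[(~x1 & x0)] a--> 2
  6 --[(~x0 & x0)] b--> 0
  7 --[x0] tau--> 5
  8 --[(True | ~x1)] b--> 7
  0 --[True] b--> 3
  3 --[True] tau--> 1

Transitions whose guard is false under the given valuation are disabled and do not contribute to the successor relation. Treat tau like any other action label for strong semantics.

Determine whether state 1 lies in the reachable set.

Answer: REACHABLE

Trace:
12 transition(s) survive guard evaluation.
Layer 0: {0}
Layer 1: {3}  now seen {0,3}
Layer 2: {1}  now seen {0,1,3}
Reachable = {0,1,3}
trace reaching 1: b·tau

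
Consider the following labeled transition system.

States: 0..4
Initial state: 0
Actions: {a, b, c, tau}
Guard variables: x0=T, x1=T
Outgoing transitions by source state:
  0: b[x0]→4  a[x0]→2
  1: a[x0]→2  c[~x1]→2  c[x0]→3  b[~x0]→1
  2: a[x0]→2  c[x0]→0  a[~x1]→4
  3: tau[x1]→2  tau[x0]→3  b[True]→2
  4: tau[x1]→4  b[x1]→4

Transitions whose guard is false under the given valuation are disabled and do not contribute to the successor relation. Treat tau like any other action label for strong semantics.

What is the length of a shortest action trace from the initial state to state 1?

Answer: UNREACHABLE

Working:
Breadth-first toward 1:
  Layer 0: {0}
  Layer 1: {2,4}
1 never appears.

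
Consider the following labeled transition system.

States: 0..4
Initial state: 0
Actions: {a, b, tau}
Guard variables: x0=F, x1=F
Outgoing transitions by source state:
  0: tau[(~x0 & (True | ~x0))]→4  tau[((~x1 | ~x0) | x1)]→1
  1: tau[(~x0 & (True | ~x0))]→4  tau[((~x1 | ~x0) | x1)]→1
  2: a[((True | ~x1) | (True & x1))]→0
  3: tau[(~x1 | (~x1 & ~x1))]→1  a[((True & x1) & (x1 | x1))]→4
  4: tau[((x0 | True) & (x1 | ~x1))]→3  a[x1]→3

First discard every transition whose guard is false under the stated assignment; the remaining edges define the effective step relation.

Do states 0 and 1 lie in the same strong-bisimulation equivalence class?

Compute ~ classes (split until stable):
  round 0: {{0,1,2,3,4}}
  round 1: {{0,1,3,4},{2}}
Fixed point at round 2; 2 class(es).
class of 0: {0,1,3,4}; class of 1: {0,1,3,4}

Answer: BISIMILAR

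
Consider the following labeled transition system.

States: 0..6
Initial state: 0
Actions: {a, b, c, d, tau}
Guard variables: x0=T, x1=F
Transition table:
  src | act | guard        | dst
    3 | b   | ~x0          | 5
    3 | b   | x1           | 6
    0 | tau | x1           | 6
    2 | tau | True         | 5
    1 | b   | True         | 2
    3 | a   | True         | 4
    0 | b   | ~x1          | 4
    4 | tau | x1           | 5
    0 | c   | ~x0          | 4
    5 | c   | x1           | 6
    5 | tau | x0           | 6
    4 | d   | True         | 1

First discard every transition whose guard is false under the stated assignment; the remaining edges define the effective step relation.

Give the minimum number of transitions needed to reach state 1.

Layered search for 1:
  Layer 0: {0}
  Layer 1: {4}
  Layer 2: {1}
depth(1)=2, e.g. b·d

Answer: 2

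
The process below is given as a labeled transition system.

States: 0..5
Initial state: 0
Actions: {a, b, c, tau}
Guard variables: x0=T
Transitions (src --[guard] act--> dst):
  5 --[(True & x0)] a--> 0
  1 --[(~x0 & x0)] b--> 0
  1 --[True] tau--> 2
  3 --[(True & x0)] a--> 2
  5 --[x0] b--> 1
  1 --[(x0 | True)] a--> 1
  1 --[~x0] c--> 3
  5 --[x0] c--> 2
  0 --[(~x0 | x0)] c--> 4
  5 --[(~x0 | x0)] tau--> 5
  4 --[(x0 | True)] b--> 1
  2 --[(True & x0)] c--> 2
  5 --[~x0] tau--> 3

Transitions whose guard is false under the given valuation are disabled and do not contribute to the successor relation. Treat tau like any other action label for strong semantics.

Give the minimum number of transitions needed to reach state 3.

BFS to 3:
  depth 0: {0}
  depth 1: {4}
  depth 2: {1}
  depth 3: {2}
3 never appears.

Answer: UNREACHABLE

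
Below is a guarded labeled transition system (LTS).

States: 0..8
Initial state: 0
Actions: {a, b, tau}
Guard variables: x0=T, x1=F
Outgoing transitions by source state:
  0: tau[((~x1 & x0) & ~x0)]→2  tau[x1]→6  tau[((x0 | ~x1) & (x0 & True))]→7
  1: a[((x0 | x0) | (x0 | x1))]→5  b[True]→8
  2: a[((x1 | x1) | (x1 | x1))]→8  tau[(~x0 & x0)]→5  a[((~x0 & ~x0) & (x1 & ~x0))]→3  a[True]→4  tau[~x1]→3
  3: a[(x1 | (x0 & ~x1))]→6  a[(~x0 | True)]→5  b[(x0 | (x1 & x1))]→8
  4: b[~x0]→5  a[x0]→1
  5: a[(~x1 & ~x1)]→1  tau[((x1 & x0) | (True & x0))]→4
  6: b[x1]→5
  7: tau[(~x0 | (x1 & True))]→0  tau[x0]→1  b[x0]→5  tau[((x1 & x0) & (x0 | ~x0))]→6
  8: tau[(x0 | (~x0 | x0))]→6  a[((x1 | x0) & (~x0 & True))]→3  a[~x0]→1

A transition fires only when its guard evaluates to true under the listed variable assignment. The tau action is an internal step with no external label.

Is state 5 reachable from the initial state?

Answer: REACHABLE

Analysis:
Guard filter leaves 14 enabled edge(s).
L0 = {0}
L1 = {7}  now seen {0,7}
L2 = {1,5}  now seen {0,1,5,7}
L3 = {4,8}  now seen {0,1,4,5,7,8}
L4 = {6}  now seen {0,1,4,5,6,7,8}
R = {0,1,4,5,6,7,8}
witness 5: tau·b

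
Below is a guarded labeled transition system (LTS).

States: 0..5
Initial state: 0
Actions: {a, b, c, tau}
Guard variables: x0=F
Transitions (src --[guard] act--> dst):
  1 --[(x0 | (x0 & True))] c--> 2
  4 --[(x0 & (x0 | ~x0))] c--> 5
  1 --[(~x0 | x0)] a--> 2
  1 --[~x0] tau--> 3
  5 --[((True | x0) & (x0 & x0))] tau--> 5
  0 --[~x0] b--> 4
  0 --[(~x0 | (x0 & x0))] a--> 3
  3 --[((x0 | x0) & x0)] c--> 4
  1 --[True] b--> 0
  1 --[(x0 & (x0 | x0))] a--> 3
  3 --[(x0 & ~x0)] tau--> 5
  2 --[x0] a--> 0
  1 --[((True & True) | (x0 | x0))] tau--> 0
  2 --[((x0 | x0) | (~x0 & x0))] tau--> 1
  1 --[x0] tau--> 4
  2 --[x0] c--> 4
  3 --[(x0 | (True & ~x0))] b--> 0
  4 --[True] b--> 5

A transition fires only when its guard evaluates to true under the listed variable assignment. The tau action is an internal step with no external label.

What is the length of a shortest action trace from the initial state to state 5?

Answer: 2

Working:
Layered search for 5:
  depth 0: {0}
  depth 1: {3,4}
  depth 2: {5}
first hit 5 at d=2 via b·b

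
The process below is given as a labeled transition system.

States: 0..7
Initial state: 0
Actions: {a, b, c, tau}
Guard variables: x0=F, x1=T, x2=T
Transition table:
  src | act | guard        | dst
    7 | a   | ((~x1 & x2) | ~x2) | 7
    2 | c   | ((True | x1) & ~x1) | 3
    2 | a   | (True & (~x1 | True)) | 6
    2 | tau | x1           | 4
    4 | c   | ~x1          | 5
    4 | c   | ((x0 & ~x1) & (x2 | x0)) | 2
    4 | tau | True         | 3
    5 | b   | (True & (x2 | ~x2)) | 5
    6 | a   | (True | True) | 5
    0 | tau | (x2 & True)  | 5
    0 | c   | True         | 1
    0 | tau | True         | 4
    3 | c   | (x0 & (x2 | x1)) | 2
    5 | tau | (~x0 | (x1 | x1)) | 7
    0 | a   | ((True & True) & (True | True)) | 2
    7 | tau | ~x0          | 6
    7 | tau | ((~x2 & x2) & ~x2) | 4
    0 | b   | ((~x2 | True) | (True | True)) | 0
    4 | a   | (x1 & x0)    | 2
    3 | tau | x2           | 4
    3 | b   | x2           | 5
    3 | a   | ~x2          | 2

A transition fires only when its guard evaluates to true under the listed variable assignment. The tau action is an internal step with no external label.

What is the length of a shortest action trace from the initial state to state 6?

Answer: 2

Analysis:
Layered search for 6:
  Layer 0: {0}
  Layer 1: {1,2,4,5}
  Layer 2: {3,6,7}
6 enters at depth 2; path a·a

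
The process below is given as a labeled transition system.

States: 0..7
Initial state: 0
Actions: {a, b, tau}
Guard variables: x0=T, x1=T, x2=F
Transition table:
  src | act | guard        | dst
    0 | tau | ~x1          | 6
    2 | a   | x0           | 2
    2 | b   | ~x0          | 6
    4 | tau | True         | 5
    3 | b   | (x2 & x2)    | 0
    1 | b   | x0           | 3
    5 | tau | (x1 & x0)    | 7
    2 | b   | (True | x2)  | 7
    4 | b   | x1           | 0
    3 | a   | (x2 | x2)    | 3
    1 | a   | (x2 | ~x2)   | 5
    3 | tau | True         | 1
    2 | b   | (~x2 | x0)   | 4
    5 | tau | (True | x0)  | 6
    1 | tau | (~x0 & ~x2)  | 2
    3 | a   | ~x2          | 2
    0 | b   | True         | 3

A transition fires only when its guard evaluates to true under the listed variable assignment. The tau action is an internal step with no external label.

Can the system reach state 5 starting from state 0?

Answer: REACHABLE

Trace:
Guard filter leaves 12 enabled edge(s).
Layer 0: {0}
Layer 1: {3}  cumulative {0,3}
Layer 2: {1,2}  cumulative {0,1,2,3}
Layer 3: {4,5,7}  cumulative {0,1,2,3,4,5,7}
Layer 4: {6}  cumulative {0,1,2,3,4,5,6,7}
R = {0,1,2,3,4,5,6,7}
witness 5: b·tau·a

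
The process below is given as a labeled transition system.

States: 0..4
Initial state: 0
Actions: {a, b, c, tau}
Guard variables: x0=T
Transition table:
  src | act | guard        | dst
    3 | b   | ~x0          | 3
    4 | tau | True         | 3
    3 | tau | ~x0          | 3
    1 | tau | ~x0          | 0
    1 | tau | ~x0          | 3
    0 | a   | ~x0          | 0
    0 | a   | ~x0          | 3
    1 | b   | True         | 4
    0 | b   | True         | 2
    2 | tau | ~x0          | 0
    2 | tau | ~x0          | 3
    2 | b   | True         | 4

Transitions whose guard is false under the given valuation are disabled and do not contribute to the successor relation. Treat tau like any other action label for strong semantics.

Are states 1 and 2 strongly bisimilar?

Answer: BISIMILAR

Analysis:
Refine partition for ~:
  round 0: {{0,1,2,3,4}}
  round 1: {{0,1,2},{3},{4}}
  round 2: {{0},{1,2},{3},{4}}
stable after 3 split(s): 4 block(s)
class of 1: {1,2}; class of 2: {1,2}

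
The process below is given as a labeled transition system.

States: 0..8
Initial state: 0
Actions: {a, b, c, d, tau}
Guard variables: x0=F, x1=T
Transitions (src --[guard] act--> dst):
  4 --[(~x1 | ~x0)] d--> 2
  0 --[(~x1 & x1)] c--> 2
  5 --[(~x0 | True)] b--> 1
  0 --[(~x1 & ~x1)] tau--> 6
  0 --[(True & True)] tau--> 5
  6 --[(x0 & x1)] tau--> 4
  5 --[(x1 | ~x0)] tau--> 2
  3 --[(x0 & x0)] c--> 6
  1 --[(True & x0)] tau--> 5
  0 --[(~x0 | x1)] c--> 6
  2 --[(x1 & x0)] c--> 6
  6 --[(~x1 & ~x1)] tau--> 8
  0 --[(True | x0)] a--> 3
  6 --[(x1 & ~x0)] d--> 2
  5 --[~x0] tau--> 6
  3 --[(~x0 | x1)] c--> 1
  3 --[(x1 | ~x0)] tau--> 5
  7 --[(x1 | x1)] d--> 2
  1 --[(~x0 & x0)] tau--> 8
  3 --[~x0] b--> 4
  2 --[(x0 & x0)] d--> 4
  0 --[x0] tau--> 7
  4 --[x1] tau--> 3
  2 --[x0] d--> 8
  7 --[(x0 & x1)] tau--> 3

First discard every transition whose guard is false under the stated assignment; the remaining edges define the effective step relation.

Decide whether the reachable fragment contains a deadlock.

R = {0,1,2,3,4,5,6}
  0: a→3  c→6  tau→5  [deg 3]
  1: ∅  [deadlock]
  2: ∅  [deadlock]
  3: b→4  c→1  tau→5  [deg 3]
  4: d→2  tau→3  [deg 2]
  5: b→1  tau→2  tau→6  [deg 3]
  6: d→2  [deg 1]
witness 1: tau·b

Answer: DEADLOCK at state 1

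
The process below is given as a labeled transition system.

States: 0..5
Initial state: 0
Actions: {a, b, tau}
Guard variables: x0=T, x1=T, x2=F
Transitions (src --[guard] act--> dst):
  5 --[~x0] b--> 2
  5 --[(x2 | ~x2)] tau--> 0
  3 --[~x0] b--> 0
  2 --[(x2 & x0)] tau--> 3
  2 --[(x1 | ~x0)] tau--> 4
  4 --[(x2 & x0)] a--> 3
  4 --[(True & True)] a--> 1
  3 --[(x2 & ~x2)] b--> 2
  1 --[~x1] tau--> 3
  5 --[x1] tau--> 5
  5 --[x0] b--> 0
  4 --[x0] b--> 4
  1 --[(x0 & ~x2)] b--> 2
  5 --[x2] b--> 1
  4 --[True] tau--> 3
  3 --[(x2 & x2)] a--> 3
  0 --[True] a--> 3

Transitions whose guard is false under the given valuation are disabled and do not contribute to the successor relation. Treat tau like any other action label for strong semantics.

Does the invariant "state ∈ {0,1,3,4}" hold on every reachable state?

Answer: INVARIANT HOLDS

Analysis:
Safe = {0,1,3,4}
Reach set: {0,3}
  0: ok
  3: ok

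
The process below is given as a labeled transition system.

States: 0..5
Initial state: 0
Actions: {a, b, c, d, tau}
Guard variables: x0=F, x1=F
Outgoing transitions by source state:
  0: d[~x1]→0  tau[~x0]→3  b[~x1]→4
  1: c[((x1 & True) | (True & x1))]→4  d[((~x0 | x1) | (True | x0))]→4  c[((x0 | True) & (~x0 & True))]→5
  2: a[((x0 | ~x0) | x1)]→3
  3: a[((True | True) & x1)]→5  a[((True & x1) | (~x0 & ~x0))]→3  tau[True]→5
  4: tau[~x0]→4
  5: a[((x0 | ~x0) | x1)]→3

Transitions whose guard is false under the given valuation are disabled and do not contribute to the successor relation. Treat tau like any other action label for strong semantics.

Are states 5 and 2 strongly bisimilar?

Answer: BISIMILAR

Working:
Refine partition for ~:
  P[0] = {{0,1,2,3,4,5}}
  P[1] = {{0},{1},{2,5},{3},{4}}
stable after 2 split(s): 5 block(s)
5∈{2,5}, 2∈{2,5}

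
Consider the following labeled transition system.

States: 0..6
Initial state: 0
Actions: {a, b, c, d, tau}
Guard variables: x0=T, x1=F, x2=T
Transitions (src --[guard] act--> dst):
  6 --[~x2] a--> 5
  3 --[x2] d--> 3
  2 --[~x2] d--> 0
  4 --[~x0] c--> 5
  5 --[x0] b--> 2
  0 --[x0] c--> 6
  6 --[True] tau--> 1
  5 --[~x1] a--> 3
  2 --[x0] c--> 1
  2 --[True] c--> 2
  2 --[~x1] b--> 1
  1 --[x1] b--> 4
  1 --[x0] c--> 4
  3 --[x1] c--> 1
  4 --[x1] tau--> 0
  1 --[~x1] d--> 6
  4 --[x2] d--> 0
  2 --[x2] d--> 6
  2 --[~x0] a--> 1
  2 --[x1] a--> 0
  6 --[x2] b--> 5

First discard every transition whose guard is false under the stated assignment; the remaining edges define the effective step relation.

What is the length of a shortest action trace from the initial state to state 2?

Layered search for 2:
  depth 0: {0}
  depth 1: {6}
  depth 2: {1,5}
  depth 3: {2,3,4}
2 enters at depth 3; path c·b·b

Answer: 3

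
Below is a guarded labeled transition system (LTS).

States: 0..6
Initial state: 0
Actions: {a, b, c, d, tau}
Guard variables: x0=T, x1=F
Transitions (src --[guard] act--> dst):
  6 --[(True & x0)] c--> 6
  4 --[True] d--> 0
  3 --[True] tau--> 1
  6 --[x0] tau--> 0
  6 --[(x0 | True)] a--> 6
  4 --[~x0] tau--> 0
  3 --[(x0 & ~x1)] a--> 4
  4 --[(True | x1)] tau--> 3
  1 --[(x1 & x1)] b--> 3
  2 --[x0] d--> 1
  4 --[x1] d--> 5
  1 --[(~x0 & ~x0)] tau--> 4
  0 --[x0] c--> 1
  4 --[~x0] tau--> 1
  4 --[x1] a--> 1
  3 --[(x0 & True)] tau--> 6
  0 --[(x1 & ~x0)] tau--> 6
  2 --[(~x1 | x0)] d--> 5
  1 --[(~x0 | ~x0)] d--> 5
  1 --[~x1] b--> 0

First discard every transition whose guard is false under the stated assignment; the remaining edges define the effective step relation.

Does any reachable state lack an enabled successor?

Reachable = {0,1}
  0: c→1  [1 exit(s)]
  1: b→0  [1 exit(s)]

Answer: DEADLOCK-FREE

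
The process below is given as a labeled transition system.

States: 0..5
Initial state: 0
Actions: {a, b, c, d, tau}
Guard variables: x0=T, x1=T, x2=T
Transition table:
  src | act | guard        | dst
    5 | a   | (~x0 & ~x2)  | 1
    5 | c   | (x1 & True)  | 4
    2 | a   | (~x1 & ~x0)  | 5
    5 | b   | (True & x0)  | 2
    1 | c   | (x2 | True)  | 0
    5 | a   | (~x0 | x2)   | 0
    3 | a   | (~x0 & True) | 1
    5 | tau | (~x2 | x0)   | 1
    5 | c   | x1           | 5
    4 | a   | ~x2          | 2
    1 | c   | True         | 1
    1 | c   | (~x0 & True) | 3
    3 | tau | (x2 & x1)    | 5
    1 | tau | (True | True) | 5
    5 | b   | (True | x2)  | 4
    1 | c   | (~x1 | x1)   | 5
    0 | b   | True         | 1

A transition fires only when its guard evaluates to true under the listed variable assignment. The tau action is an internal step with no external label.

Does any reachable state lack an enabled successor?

Answer: DEADLOCK at state 2

Working:
R = {0,1,2,4,5}
  0: b→1  [1 exit(s)]
  1: c→0  c→1  c→5  tau→5  [4 exit(s)]
  2: ∅  [STUCK]
  4: ∅  [STUCK]
  5: a→0  b→2  b→4  c→4  c→5  tau→1  [6 exit(s)]
trace reaching 2: b·c·b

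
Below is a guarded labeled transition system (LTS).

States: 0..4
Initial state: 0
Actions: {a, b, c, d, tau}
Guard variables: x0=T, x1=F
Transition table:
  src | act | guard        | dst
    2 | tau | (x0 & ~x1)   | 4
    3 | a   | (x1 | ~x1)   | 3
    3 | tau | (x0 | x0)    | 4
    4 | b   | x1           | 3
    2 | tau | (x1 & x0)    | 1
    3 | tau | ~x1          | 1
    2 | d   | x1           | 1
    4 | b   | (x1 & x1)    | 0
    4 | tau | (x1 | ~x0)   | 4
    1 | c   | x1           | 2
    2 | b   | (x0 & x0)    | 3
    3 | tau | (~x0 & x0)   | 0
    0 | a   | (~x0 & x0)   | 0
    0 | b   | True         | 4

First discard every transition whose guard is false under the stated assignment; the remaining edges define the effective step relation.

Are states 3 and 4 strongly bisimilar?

Compute ~ classes (split until stable):
  π0 = {{0,1,2,3,4}}
  π1 = {{0},{1,4},{2},{3}}
stable after 2 split(s): 4 block(s)
class of 3: {3}; class of 4: {1,4}

Answer: NOT BISIMILAR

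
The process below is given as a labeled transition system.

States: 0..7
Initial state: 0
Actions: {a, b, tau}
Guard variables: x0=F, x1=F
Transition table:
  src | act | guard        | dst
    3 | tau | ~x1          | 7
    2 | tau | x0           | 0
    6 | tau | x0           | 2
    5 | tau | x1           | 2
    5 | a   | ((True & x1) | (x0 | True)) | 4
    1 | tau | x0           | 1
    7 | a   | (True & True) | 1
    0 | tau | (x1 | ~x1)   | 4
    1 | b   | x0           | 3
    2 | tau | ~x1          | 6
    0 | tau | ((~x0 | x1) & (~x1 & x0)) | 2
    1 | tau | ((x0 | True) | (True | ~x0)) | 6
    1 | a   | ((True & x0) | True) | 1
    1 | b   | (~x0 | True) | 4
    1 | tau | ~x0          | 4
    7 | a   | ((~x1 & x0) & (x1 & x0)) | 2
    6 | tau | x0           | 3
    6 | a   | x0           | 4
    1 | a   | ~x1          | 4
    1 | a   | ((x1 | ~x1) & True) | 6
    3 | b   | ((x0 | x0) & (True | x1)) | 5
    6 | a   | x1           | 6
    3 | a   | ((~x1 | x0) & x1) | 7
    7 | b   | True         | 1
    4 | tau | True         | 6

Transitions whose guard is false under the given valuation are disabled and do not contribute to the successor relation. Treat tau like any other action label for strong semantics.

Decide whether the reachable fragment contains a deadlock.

Answer: DEADLOCK at state 6

Trace:
R = {0,4,6}
  0: tau→4  [1 exit(s)]
  4: tau→6  [1 exit(s)]
  6: ∅  [STUCK]
witness 6: tau·tau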